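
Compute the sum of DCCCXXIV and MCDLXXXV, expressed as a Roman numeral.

DCCCXXIV = 824
MCDLXXXV = 1485
824 + 1485 = 2309

MMCCCIX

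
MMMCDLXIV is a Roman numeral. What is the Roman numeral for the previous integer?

MMMCDLXIV = 3464, so the previous integer is 3464 - 1 = 3463

MMMCDLXIII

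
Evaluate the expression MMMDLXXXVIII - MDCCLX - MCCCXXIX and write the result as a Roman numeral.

MMMDLXXXVIII = 3588, MDCCLX = 1760, MCCCXXIX = 1329
3588 - 1760 = 1828
1828 - 1329 = 499

CDXCIX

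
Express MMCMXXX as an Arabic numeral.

MMCMXXX: M=1000, M=1000, CM=900, X=10, X=10, X=10
1000 + 1000 + 900 + 10 + 10 + 10 = 2930

2930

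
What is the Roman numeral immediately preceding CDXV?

CDXV = 415; previous is 414

CDXIV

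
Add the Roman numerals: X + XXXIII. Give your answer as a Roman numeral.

X = 10
XXXIII = 33
10 + 33 = 43

XLIII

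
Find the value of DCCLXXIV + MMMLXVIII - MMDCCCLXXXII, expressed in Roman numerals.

DCCLXXIV = 774, MMMLXVIII = 3068, MMDCCCLXXXII = 2882
774 + 3068 = 3842
3842 - 2882 = 960

CMLX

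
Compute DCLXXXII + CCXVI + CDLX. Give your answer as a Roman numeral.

DCLXXXII = 682, CCXVI = 216, CDLX = 460
682 + 216 = 898
898 + 460 = 1358

MCCCLVIII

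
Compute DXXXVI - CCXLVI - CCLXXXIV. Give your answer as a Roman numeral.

DXXXVI = 536, CCXLVI = 246, CCLXXXIV = 284
536 - 246 = 290
290 - 284 = 6

VI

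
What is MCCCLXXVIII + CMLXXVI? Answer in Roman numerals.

MCCCLXXVIII = 1378
CMLXXVI = 976
1378 + 976 = 2354

MMCCCLIV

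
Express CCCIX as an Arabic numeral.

CCCIX: C=100, C=100, C=100, IX=9
100 + 100 + 100 + 9 = 309

309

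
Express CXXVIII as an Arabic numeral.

CXXVIII: C=100, X=10, X=10, V=5, I=1, I=1, I=1
100 + 10 + 10 + 5 + 1 + 1 + 1 = 128

128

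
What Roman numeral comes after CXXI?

CXXI = 121, so the next integer is 121 + 1 = 122

CXXII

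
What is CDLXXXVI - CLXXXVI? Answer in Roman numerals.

CDLXXXVI = 486
CLXXXVI = 186
486 - 186 = 300

CCC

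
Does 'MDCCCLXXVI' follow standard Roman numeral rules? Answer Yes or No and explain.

'MDCCCLXXVI': Check the rules: uses only the symbols I, V, X, L, C, D, M; no symbol is repeated more than three times in a row; V, L and D each appear at most once; no smaller symbol precedes a larger one (values never increase from left to right). Value: M (1000) + D (500) + C (100) + C (100) + C (100) + L (50) + X (10) + X (10) + V (5) + I (1) = 1876. So it is a valid standard Roman numeral.

Yes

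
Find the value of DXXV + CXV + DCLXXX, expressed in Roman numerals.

DXXV = 525, CXV = 115, DCLXXX = 680
525 + 115 = 640
640 + 680 = 1320

MCCCXX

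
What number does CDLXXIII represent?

CDLXXIII: CD=400, L=50, X=10, X=10, I=1, I=1, I=1
400 + 50 + 10 + 10 + 1 + 1 + 1 = 473

473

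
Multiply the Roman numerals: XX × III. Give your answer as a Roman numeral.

XX = 20
III = 3
20 × 3 = 60

LX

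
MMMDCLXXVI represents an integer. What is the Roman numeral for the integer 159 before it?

MMMDCLXXVI = 3676
3676 - 159 = 3517

MMMDXVII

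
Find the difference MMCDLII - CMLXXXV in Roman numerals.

MMCDLII = 2452
CMLXXXV = 985
2452 - 985 = 1467

MCDLXVII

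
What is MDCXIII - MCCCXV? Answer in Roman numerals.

MDCXIII = 1613
MCCCXV = 1315
1613 - 1315 = 298

CCXCVIII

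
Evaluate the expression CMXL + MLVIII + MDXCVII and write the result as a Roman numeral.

CMXL = 940, MLVIII = 1058, MDXCVII = 1597
940 + 1058 = 1998
1998 + 1597 = 3595

MMMDXCV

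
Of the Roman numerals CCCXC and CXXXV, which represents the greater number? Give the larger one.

CCCXC = 390
CXXXV = 135
390 is larger

CCCXC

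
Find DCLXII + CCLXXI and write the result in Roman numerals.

DCLXII = 662
CCLXXI = 271
662 + 271 = 933

CMXXXIII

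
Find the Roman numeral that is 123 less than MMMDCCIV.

MMMDCCIV = 3704
3704 - 123 = 3581

MMMDLXXXI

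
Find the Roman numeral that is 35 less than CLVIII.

CLVIII = 158
158 - 35 = 123

CXXIII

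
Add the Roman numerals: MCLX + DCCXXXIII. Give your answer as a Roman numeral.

MCLX = 1160
DCCXXXIII = 733
1160 + 733 = 1893

MDCCCXCIII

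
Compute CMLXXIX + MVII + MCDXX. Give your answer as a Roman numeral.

CMLXXIX = 979, MVII = 1007, MCDXX = 1420
979 + 1007 = 1986
1986 + 1420 = 3406

MMMCDVI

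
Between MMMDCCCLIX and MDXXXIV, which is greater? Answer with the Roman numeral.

MMMDCCCLIX = 3859
MDXXXIV = 1534
3859 is larger

MMMDCCCLIX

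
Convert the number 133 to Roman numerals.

Convert 133 to Roman numerals:
  133 contains 1×100 (C)
  33 contains 3×10 (XXX)
  3 contains 3×1 (III)

CXXXIII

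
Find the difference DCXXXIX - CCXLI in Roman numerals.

DCXXXIX = 639
CCXLI = 241
639 - 241 = 398

CCCXCVIII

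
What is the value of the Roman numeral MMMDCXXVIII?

MMMDCXXVIII: M=1000, M=1000, M=1000, D=500, C=100, X=10, X=10, V=5, I=1, I=1, I=1
1000 + 1000 + 1000 + 500 + 100 + 10 + 10 + 5 + 1 + 1 + 1 = 3628

3628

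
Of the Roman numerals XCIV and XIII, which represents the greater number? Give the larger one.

XCIV = 94
XIII = 13
94 is larger

XCIV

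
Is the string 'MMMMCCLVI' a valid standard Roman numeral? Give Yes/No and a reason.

'MMMMCCLVI': More than 3 consecutive M's

No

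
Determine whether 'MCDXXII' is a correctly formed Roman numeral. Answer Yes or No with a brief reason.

'MCDXXII': Check the rules: uses only the symbols I, V, X, L, C, D, M; no symbol is repeated more than three times in a row; V, L and D each appear at most once; the only place a smaller symbol precedes a larger one is the allowed subtractive pair CD, the symbol right after such a pair (if any) is smaller than the pair's first symbol, and otherwise the values never increase from left to right. Value: M (1000) + CD (400) + X (10) + X (10) + I (1) + I (1) = 1422. So it is a valid standard Roman numeral.

Yes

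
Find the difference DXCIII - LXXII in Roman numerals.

DXCIII = 593
LXXII = 72
593 - 72 = 521

DXXI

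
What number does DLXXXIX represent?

DLXXXIX: D=500, L=50, X=10, X=10, X=10, IX=9
500 + 50 + 10 + 10 + 10 + 9 = 589

589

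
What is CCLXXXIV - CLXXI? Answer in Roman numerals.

CCLXXXIV = 284
CLXXI = 171
284 - 171 = 113

CXIII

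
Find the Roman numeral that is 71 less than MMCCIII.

MMCCIII = 2203
2203 - 71 = 2132

MMCXXXII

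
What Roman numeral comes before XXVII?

XXVII = 27; previous is 26

XXVI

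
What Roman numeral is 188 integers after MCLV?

MCLV = 1155
1155 + 188 = 1343

MCCCXLIII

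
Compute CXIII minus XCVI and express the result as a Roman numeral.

CXIII = 113
XCVI = 96
113 - 96 = 17

XVII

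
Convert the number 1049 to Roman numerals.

Convert 1049 to Roman numerals:
  1049 contains 1×1000 (M)
  49 contains 1×40 (XL)
  9 contains 1×9 (IX)

MXLIX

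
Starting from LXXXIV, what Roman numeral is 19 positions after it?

LXXXIV = 84
84 + 19 = 103

CIII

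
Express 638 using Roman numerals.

Convert 638 to Roman numerals:
  638 contains 1×500 (D)
  138 contains 1×100 (C)
  38 contains 3×10 (XXX)
  8 contains 1×5 (V)
  3 contains 3×1 (III)

DCXXXVIII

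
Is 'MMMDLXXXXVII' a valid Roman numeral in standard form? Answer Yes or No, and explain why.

'MMMDLXXXXVII': More than 3 consecutive X's

No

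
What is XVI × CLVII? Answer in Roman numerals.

XVI = 16
CLVII = 157
16 × 157 = 2512

MMDXII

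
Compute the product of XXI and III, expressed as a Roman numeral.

XXI = 21
III = 3
21 × 3 = 63

LXIII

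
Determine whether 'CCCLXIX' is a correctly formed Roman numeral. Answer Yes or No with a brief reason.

'CCCLXIX': Check the rules: uses only the symbols I, V, X, L, C, D, M; no symbol is repeated more than three times in a row; V, L and D each appear at most once; the only place a smaller symbol precedes a larger one is the allowed subtractive pair IX, the symbol right after such a pair (if any) is smaller than the pair's first symbol, and otherwise the values never increase from left to right. Value: C (100) + C (100) + C (100) + L (50) + X (10) + IX (9) = 369. So it is a valid standard Roman numeral.

Yes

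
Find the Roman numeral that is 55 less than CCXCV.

CCXCV = 295
295 - 55 = 240

CCXL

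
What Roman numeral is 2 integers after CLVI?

CLVI = 156
156 + 2 = 158

CLVIII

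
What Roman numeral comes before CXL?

CXL = 140, so the previous integer is 140 - 1 = 139

CXXXIX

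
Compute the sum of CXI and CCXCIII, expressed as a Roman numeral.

CXI = 111
CCXCIII = 293
111 + 293 = 404

CDIV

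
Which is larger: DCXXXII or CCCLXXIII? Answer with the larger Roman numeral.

DCXXXII = 632
CCCLXXIII = 373
632 is larger

DCXXXII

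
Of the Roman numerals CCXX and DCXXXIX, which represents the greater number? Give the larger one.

CCXX = 220
DCXXXIX = 639
639 is larger

DCXXXIX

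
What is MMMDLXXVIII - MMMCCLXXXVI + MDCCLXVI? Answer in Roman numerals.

MMMDLXXVIII = 3578, MMMCCLXXXVI = 3286, MDCCLXVI = 1766
3578 - 3286 = 292
292 + 1766 = 2058

MMLVIII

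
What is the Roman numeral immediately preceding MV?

MV = 1005, so the previous integer is 1005 - 1 = 1004

MIV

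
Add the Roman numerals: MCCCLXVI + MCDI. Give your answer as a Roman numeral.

MCCCLXVI = 1366
MCDI = 1401
1366 + 1401 = 2767

MMDCCLXVII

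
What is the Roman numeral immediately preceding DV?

DV = 505, so the previous integer is 505 - 1 = 504

DIV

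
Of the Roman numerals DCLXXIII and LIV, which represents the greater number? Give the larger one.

DCLXXIII = 673
LIV = 54
673 is larger

DCLXXIII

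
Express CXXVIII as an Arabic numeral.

CXXVIII: C=100, X=10, X=10, V=5, I=1, I=1, I=1
100 + 10 + 10 + 5 + 1 + 1 + 1 = 128

128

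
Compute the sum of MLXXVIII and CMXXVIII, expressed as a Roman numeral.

MLXXVIII = 1078
CMXXVIII = 928
1078 + 928 = 2006

MMVI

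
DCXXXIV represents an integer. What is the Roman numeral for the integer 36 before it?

DCXXXIV = 634
634 - 36 = 598

DXCVIII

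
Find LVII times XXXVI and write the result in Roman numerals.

LVII = 57
XXXVI = 36
57 × 36 = 2052

MMLII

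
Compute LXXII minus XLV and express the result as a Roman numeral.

LXXII = 72
XLV = 45
72 - 45 = 27

XXVII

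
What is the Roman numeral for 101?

Convert 101 to Roman numerals:
  101 contains 1×100 (C)
  1 contains 1×1 (I)

CI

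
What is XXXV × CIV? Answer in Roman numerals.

XXXV = 35
CIV = 104
35 × 104 = 3640

MMMDCXL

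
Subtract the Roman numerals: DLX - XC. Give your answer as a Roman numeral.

DLX = 560
XC = 90
560 - 90 = 470

CDLXX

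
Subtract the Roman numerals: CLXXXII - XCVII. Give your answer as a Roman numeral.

CLXXXII = 182
XCVII = 97
182 - 97 = 85

LXXXV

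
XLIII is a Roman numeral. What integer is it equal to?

XLIII: XL=40, I=1, I=1, I=1
40 + 1 + 1 + 1 = 43

43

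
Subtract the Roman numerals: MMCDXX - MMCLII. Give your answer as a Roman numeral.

MMCDXX = 2420
MMCLII = 2152
2420 - 2152 = 268

CCLXVIII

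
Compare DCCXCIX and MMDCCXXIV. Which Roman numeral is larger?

DCCXCIX = 799
MMDCCXXIV = 2724
2724 is larger

MMDCCXXIV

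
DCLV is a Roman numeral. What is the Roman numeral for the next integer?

DCLV = 655; next is 656

DCLVI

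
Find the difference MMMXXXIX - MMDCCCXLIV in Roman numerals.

MMMXXXIX = 3039
MMDCCCXLIV = 2844
3039 - 2844 = 195

CXCV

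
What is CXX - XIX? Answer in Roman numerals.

CXX = 120
XIX = 19
120 - 19 = 101

CI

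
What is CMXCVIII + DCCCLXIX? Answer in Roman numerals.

CMXCVIII = 998
DCCCLXIX = 869
998 + 869 = 1867

MDCCCLXVII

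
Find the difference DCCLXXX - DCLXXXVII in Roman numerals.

DCCLXXX = 780
DCLXXXVII = 687
780 - 687 = 93

XCIII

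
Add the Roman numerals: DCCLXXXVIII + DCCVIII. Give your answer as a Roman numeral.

DCCLXXXVIII = 788
DCCVIII = 708
788 + 708 = 1496

MCDXCVI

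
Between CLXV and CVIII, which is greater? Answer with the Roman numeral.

CLXV = 165
CVIII = 108
165 is larger

CLXV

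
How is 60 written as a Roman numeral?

Convert 60 to Roman numerals:
  60 contains 1×50 (L)
  10 contains 1×10 (X)

LX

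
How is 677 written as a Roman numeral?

Convert 677 to Roman numerals:
  677 contains 1×500 (D)
  177 contains 1×100 (C)
  77 contains 1×50 (L)
  27 contains 2×10 (XX)
  7 contains 1×5 (V)
  2 contains 2×1 (II)

DCLXXVII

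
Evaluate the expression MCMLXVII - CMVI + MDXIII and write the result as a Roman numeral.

MCMLXVII = 1967, CMVI = 906, MDXIII = 1513
1967 - 906 = 1061
1061 + 1513 = 2574

MMDLXXIV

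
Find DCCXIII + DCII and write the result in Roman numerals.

DCCXIII = 713
DCII = 602
713 + 602 = 1315

MCCCXV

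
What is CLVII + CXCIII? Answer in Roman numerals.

CLVII = 157
CXCIII = 193
157 + 193 = 350

CCCL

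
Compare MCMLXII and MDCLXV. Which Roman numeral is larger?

MCMLXII = 1962
MDCLXV = 1665
1962 is larger

MCMLXII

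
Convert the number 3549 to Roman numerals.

Convert 3549 to Roman numerals:
  3549 contains 3×1000 (MMM)
  549 contains 1×500 (D)
  49 contains 1×40 (XL)
  9 contains 1×9 (IX)

MMMDXLIX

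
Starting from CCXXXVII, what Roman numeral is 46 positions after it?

CCXXXVII = 237
237 + 46 = 283

CCLXXXIII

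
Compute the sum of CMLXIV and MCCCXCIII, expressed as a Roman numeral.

CMLXIV = 964
MCCCXCIII = 1393
964 + 1393 = 2357

MMCCCLVII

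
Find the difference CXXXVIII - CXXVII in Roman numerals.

CXXXVIII = 138
CXXVII = 127
138 - 127 = 11

XI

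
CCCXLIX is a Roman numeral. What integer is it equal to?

CCCXLIX: C=100, C=100, C=100, XL=40, IX=9
100 + 100 + 100 + 40 + 9 = 349

349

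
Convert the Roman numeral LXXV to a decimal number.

LXXV: L=50, X=10, X=10, V=5
50 + 10 + 10 + 5 = 75

75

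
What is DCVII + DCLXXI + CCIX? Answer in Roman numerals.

DCVII = 607, DCLXXI = 671, CCIX = 209
607 + 671 = 1278
1278 + 209 = 1487

MCDLXXXVII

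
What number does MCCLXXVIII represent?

MCCLXXVIII: M=1000, C=100, C=100, L=50, X=10, X=10, V=5, I=1, I=1, I=1
1000 + 100 + 100 + 50 + 10 + 10 + 5 + 1 + 1 + 1 = 1278

1278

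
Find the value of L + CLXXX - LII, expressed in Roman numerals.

L = 50, CLXXX = 180, LII = 52
50 + 180 = 230
230 - 52 = 178

CLXXVIII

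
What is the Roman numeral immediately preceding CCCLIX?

CCCLIX = 359, so the previous integer is 359 - 1 = 358

CCCLVIII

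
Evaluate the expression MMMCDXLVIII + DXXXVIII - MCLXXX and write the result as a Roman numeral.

MMMCDXLVIII = 3448, DXXXVIII = 538, MCLXXX = 1180
3448 + 538 = 3986
3986 - 1180 = 2806

MMDCCCVI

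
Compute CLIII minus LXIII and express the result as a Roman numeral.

CLIII = 153
LXIII = 63
153 - 63 = 90

XC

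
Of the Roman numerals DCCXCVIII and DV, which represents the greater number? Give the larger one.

DCCXCVIII = 798
DV = 505
798 is larger

DCCXCVIII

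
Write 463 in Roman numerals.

Convert 463 to Roman numerals:
  463 contains 1×400 (CD)
  63 contains 1×50 (L)
  13 contains 1×10 (X)
  3 contains 3×1 (III)

CDLXIII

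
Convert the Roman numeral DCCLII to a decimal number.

DCCLII: D=500, C=100, C=100, L=50, I=1, I=1
500 + 100 + 100 + 50 + 1 + 1 = 752

752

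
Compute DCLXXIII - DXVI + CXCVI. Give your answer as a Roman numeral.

DCLXXIII = 673, DXVI = 516, CXCVI = 196
673 - 516 = 157
157 + 196 = 353

CCCLIII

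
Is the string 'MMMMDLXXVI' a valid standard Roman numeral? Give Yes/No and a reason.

'MMMMDLXXVI': More than 3 consecutive M's

No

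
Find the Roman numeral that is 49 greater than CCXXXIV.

CCXXXIV = 234
234 + 49 = 283

CCLXXXIII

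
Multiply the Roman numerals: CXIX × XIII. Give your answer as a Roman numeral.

CXIX = 119
XIII = 13
119 × 13 = 1547

MDXLVII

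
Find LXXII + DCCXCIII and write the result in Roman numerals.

LXXII = 72
DCCXCIII = 793
72 + 793 = 865

DCCCLXV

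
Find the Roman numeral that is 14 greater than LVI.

LVI = 56
56 + 14 = 70

LXX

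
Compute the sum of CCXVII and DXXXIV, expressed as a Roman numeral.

CCXVII = 217
DXXXIV = 534
217 + 534 = 751

DCCLI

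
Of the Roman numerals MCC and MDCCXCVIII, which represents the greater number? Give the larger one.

MCC = 1200
MDCCXCVIII = 1798
1798 is larger

MDCCXCVIII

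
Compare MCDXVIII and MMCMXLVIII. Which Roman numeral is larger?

MCDXVIII = 1418
MMCMXLVIII = 2948
2948 is larger

MMCMXLVIII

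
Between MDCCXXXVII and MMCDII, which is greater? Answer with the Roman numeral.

MDCCXXXVII = 1737
MMCDII = 2402
2402 is larger

MMCDII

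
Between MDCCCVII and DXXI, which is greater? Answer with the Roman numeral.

MDCCCVII = 1807
DXXI = 521
1807 is larger

MDCCCVII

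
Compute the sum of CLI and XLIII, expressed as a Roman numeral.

CLI = 151
XLIII = 43
151 + 43 = 194

CXCIV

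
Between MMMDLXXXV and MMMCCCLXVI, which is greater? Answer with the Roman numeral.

MMMDLXXXV = 3585
MMMCCCLXVI = 3366
3585 is larger

MMMDLXXXV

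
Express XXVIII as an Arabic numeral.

XXVIII: X=10, X=10, V=5, I=1, I=1, I=1
10 + 10 + 5 + 1 + 1 + 1 = 28

28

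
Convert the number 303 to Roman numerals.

Convert 303 to Roman numerals:
  303 contains 3×100 (CCC)
  3 contains 3×1 (III)

CCCIII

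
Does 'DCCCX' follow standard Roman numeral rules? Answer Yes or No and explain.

'DCCCX': Check the rules: uses only the symbols I, V, X, L, C, D, M; no symbol is repeated more than three times in a row; V, L and D each appear at most once; no smaller symbol precedes a larger one (values never increase from left to right). Value: D (500) + C (100) + C (100) + C (100) + X (10) = 810. So it is a valid standard Roman numeral.

Yes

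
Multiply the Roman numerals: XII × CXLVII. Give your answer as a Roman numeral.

XII = 12
CXLVII = 147
12 × 147 = 1764

MDCCLXIV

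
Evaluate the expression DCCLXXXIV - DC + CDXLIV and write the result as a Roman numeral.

DCCLXXXIV = 784, DC = 600, CDXLIV = 444
784 - 600 = 184
184 + 444 = 628

DCXXVIII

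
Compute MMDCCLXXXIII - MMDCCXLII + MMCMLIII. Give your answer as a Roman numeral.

MMDCCLXXXIII = 2783, MMDCCXLII = 2742, MMCMLIII = 2953
2783 - 2742 = 41
41 + 2953 = 2994

MMCMXCIV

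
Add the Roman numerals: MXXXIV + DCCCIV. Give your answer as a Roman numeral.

MXXXIV = 1034
DCCCIV = 804
1034 + 804 = 1838

MDCCCXXXVIII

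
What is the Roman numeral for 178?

Convert 178 to Roman numerals:
  178 contains 1×100 (C)
  78 contains 1×50 (L)
  28 contains 2×10 (XX)
  8 contains 1×5 (V)
  3 contains 3×1 (III)

CLXXVIII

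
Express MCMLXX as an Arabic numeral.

MCMLXX: M=1000, CM=900, L=50, X=10, X=10
1000 + 900 + 50 + 10 + 10 = 1970

1970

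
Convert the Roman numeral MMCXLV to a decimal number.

MMCXLV: M=1000, M=1000, C=100, XL=40, V=5
1000 + 1000 + 100 + 40 + 5 = 2145

2145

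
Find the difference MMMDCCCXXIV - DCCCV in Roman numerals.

MMMDCCCXXIV = 3824
DCCCV = 805
3824 - 805 = 3019

MMMXIX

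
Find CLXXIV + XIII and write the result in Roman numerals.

CLXXIV = 174
XIII = 13
174 + 13 = 187

CLXXXVII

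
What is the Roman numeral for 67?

Convert 67 to Roman numerals:
  67 contains 1×50 (L)
  17 contains 1×10 (X)
  7 contains 1×5 (V)
  2 contains 2×1 (II)

LXVII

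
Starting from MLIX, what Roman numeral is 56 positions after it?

MLIX = 1059
1059 + 56 = 1115

MCXV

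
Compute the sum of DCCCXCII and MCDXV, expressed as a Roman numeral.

DCCCXCII = 892
MCDXV = 1415
892 + 1415 = 2307

MMCCCVII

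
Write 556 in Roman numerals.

Convert 556 to Roman numerals:
  556 contains 1×500 (D)
  56 contains 1×50 (L)
  6 contains 1×5 (V)
  1 contains 1×1 (I)

DLVI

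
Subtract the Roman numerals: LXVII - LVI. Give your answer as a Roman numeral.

LXVII = 67
LVI = 56
67 - 56 = 11

XI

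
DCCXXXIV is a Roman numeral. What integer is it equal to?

DCCXXXIV: D=500, C=100, C=100, X=10, X=10, X=10, IV=4
500 + 100 + 100 + 10 + 10 + 10 + 4 = 734

734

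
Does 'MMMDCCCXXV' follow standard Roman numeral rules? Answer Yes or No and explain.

'MMMDCCCXXV': Check the rules: uses only the symbols I, V, X, L, C, D, M; no symbol is repeated more than three times in a row; V, L and D each appear at most once; no smaller symbol precedes a larger one (values never increase from left to right). Value: M (1000) + M (1000) + M (1000) + D (500) + C (100) + C (100) + C (100) + X (10) + X (10) + V (5) = 3825. So it is a valid standard Roman numeral.

Yes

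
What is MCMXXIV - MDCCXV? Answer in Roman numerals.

MCMXXIV = 1924
MDCCXV = 1715
1924 - 1715 = 209

CCIX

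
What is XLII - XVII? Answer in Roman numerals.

XLII = 42
XVII = 17
42 - 17 = 25

XXV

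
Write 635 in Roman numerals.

Convert 635 to Roman numerals:
  635 contains 1×500 (D)
  135 contains 1×100 (C)
  35 contains 3×10 (XXX)
  5 contains 1×5 (V)

DCXXXV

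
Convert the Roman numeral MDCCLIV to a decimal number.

MDCCLIV: M=1000, D=500, C=100, C=100, L=50, IV=4
1000 + 500 + 100 + 100 + 50 + 4 = 1754

1754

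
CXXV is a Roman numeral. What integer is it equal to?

CXXV: C=100, X=10, X=10, V=5
100 + 10 + 10 + 5 = 125

125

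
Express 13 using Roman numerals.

Convert 13 to Roman numerals:
  13 contains 1×10 (X)
  3 contains 3×1 (III)

XIII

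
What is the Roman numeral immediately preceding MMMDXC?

MMMDXC = 3590; previous is 3589

MMMDLXXXIX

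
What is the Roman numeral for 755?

Convert 755 to Roman numerals:
  755 contains 1×500 (D)
  255 contains 2×100 (CC)
  55 contains 1×50 (L)
  5 contains 1×5 (V)

DCCLV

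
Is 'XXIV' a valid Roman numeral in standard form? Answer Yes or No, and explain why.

'XXIV': Check the rules: uses only the symbols I, V, X, L, C, D, M; no symbol is repeated more than three times in a row; V, L and D each appear at most once; the only place a smaller symbol precedes a larger one is the allowed subtractive pair IV, the symbol right after such a pair (if any) is smaller than the pair's first symbol, and otherwise the values never increase from left to right. Value: X (10) + X (10) + IV (4) = 24. So it is a valid standard Roman numeral.

Yes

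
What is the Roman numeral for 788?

Convert 788 to Roman numerals:
  788 contains 1×500 (D)
  288 contains 2×100 (CC)
  88 contains 1×50 (L)
  38 contains 3×10 (XXX)
  8 contains 1×5 (V)
  3 contains 3×1 (III)

DCCLXXXVIII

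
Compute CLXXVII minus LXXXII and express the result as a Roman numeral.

CLXXVII = 177
LXXXII = 82
177 - 82 = 95

XCV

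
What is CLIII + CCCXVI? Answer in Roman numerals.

CLIII = 153
CCCXVI = 316
153 + 316 = 469

CDLXIX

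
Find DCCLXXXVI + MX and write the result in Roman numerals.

DCCLXXXVI = 786
MX = 1010
786 + 1010 = 1796

MDCCXCVI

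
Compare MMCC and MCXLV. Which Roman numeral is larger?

MMCC = 2200
MCXLV = 1145
2200 is larger

MMCC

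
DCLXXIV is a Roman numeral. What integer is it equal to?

DCLXXIV: D=500, C=100, L=50, X=10, X=10, IV=4
500 + 100 + 50 + 10 + 10 + 4 = 674

674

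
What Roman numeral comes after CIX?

CIX = 109, so the next integer is 109 + 1 = 110

CX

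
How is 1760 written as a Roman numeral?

Convert 1760 to Roman numerals:
  1760 contains 1×1000 (M)
  760 contains 1×500 (D)
  260 contains 2×100 (CC)
  60 contains 1×50 (L)
  10 contains 1×10 (X)

MDCCLX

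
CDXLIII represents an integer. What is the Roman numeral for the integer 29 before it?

CDXLIII = 443
443 - 29 = 414

CDXIV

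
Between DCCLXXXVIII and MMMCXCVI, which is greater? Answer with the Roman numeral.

DCCLXXXVIII = 788
MMMCXCVI = 3196
3196 is larger

MMMCXCVI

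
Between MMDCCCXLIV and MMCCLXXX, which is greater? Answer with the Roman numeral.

MMDCCCXLIV = 2844
MMCCLXXX = 2280
2844 is larger

MMDCCCXLIV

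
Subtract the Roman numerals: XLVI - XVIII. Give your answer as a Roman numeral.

XLVI = 46
XVIII = 18
46 - 18 = 28

XXVIII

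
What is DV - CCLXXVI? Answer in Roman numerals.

DV = 505
CCLXXVI = 276
505 - 276 = 229

CCXXIX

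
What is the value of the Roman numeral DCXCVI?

DCXCVI: D=500, C=100, XC=90, V=5, I=1
500 + 100 + 90 + 5 + 1 = 696

696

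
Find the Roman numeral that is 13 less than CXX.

CXX = 120
120 - 13 = 107

CVII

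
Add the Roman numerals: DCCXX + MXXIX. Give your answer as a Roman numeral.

DCCXX = 720
MXXIX = 1029
720 + 1029 = 1749

MDCCXLIX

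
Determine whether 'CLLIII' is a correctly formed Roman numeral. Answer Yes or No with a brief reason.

'CLLIII': L should not appear more than once

No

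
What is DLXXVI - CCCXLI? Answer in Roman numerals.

DLXXVI = 576
CCCXLI = 341
576 - 341 = 235

CCXXXV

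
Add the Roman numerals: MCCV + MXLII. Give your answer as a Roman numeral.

MCCV = 1205
MXLII = 1042
1205 + 1042 = 2247

MMCCXLVII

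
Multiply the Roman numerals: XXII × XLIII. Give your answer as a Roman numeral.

XXII = 22
XLIII = 43
22 × 43 = 946

CMXLVI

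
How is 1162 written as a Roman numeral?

Convert 1162 to Roman numerals:
  1162 contains 1×1000 (M)
  162 contains 1×100 (C)
  62 contains 1×50 (L)
  12 contains 1×10 (X)
  2 contains 2×1 (II)

MCLXII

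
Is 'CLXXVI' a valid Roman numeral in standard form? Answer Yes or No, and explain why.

'CLXXVI': Check the rules: uses only the symbols I, V, X, L, C, D, M; no symbol is repeated more than three times in a row; V, L and D each appear at most once; no smaller symbol precedes a larger one (values never increase from left to right). Value: C (100) + L (50) + X (10) + X (10) + V (5) + I (1) = 176. So it is a valid standard Roman numeral.

Yes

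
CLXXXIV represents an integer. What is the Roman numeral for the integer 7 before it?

CLXXXIV = 184
184 - 7 = 177

CLXXVII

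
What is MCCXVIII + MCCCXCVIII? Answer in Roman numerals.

MCCXVIII = 1218
MCCCXCVIII = 1398
1218 + 1398 = 2616

MMDCXVI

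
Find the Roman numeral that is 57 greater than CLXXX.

CLXXX = 180
180 + 57 = 237

CCXXXVII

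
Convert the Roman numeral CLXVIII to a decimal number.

CLXVIII: C=100, L=50, X=10, V=5, I=1, I=1, I=1
100 + 50 + 10 + 5 + 1 + 1 + 1 = 168

168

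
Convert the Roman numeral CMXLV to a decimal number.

CMXLV: CM=900, XL=40, V=5
900 + 40 + 5 = 945

945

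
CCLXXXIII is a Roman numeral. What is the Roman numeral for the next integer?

CCLXXXIII = 283, so the next integer is 283 + 1 = 284

CCLXXXIV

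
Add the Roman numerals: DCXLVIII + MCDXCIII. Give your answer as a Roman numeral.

DCXLVIII = 648
MCDXCIII = 1493
648 + 1493 = 2141

MMCXLI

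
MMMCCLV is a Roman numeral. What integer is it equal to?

MMMCCLV: M=1000, M=1000, M=1000, C=100, C=100, L=50, V=5
1000 + 1000 + 1000 + 100 + 100 + 50 + 5 = 3255

3255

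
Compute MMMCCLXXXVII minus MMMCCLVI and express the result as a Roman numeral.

MMMCCLXXXVII = 3287
MMMCCLVI = 3256
3287 - 3256 = 31

XXXI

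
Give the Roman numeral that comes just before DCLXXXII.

DCLXXXII = 682, so the previous integer is 682 - 1 = 681

DCLXXXI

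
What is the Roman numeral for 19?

Convert 19 to Roman numerals:
  19 contains 1×10 (X)
  9 contains 1×9 (IX)

XIX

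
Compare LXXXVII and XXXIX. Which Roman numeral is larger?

LXXXVII = 87
XXXIX = 39
87 is larger

LXXXVII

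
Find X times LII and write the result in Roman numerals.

X = 10
LII = 52
10 × 52 = 520

DXX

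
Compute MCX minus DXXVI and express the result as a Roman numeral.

MCX = 1110
DXXVI = 526
1110 - 526 = 584

DLXXXIV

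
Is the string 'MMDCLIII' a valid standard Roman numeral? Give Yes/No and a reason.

'MMDCLIII': Check the rules: uses only the symbols I, V, X, L, C, D, M; no symbol is repeated more than three times in a row; V, L and D each appear at most once; no smaller symbol precedes a larger one (values never increase from left to right). Value: M (1000) + M (1000) + D (500) + C (100) + L (50) + I (1) + I (1) + I (1) = 2653. So it is a valid standard Roman numeral.

Yes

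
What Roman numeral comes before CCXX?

CCXX = 220, so the previous integer is 220 - 1 = 219

CCXIX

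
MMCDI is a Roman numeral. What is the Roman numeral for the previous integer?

MMCDI = 2401, so the previous integer is 2401 - 1 = 2400

MMCD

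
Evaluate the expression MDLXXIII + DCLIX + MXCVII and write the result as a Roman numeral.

MDLXXIII = 1573, DCLIX = 659, MXCVII = 1097
1573 + 659 = 2232
2232 + 1097 = 3329

MMMCCCXXIX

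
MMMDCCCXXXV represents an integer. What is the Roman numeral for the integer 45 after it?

MMMDCCCXXXV = 3835
3835 + 45 = 3880

MMMDCCCLXXX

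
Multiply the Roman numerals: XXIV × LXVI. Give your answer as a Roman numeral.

XXIV = 24
LXVI = 66
24 × 66 = 1584

MDLXXXIV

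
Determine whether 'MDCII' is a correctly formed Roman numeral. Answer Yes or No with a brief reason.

'MDCII': Check the rules: uses only the symbols I, V, X, L, C, D, M; no symbol is repeated more than three times in a row; V, L and D each appear at most once; no smaller symbol precedes a larger one (values never increase from left to right). Value: M (1000) + D (500) + C (100) + I (1) + I (1) = 1602. So it is a valid standard Roman numeral.

Yes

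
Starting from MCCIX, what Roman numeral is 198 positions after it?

MCCIX = 1209
1209 + 198 = 1407

MCDVII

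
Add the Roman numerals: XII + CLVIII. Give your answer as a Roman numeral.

XII = 12
CLVIII = 158
12 + 158 = 170

CLXX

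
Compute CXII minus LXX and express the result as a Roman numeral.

CXII = 112
LXX = 70
112 - 70 = 42

XLII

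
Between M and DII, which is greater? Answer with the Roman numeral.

M = 1000
DII = 502
1000 is larger

M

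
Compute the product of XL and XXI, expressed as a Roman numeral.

XL = 40
XXI = 21
40 × 21 = 840

DCCCXL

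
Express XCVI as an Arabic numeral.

XCVI: XC=90, V=5, I=1
90 + 5 + 1 = 96

96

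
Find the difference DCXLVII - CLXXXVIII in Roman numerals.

DCXLVII = 647
CLXXXVIII = 188
647 - 188 = 459

CDLIX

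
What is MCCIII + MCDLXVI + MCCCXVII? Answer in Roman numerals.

MCCIII = 1203, MCDLXVI = 1466, MCCCXVII = 1317
1203 + 1466 = 2669
2669 + 1317 = 3986

MMMCMLXXXVI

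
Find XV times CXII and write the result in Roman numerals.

XV = 15
CXII = 112
15 × 112 = 1680

MDCLXXX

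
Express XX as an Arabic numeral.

XX: X=10, X=10
10 + 10 = 20

20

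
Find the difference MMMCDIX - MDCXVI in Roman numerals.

MMMCDIX = 3409
MDCXVI = 1616
3409 - 1616 = 1793

MDCCXCIII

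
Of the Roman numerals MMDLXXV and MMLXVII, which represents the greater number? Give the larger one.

MMDLXXV = 2575
MMLXVII = 2067
2575 is larger

MMDLXXV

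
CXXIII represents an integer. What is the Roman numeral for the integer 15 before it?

CXXIII = 123
123 - 15 = 108

CVIII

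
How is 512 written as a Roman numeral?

Convert 512 to Roman numerals:
  512 contains 1×500 (D)
  12 contains 1×10 (X)
  2 contains 2×1 (II)

DXII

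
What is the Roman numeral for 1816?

Convert 1816 to Roman numerals:
  1816 contains 1×1000 (M)
  816 contains 1×500 (D)
  316 contains 3×100 (CCC)
  16 contains 1×10 (X)
  6 contains 1×5 (V)
  1 contains 1×1 (I)

MDCCCXVI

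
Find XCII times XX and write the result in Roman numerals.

XCII = 92
XX = 20
92 × 20 = 1840

MDCCCXL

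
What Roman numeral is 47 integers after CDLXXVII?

CDLXXVII = 477
477 + 47 = 524

DXXIV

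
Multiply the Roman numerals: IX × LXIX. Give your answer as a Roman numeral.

IX = 9
LXIX = 69
9 × 69 = 621

DCXXI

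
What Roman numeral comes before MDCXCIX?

MDCXCIX = 1699; previous is 1698

MDCXCVIII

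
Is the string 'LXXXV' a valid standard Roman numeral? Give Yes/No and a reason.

'LXXXV': Check the rules: uses only the symbols I, V, X, L, C, D, M; no symbol is repeated more than three times in a row; V, L and D each appear at most once; no smaller symbol precedes a larger one (values never increase from left to right). Value: L (50) + X (10) + X (10) + X (10) + V (5) = 85. So it is a valid standard Roman numeral.

Yes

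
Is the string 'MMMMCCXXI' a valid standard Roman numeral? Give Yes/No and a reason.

'MMMMCCXXI': More than 3 consecutive M's

No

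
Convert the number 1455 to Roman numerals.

Convert 1455 to Roman numerals:
  1455 contains 1×1000 (M)
  455 contains 1×400 (CD)
  55 contains 1×50 (L)
  5 contains 1×5 (V)

MCDLV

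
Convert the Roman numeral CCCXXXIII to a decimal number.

CCCXXXIII: C=100, C=100, C=100, X=10, X=10, X=10, I=1, I=1, I=1
100 + 100 + 100 + 10 + 10 + 10 + 1 + 1 + 1 = 333

333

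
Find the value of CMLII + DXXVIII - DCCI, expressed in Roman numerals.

CMLII = 952, DXXVIII = 528, DCCI = 701
952 + 528 = 1480
1480 - 701 = 779

DCCLXXIX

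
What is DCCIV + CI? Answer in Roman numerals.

DCCIV = 704
CI = 101
704 + 101 = 805

DCCCV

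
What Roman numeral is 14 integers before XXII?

XXII = 22
22 - 14 = 8

VIII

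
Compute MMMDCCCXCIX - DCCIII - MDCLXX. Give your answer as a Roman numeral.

MMMDCCCXCIX = 3899, DCCIII = 703, MDCLXX = 1670
3899 - 703 = 3196
3196 - 1670 = 1526

MDXXVI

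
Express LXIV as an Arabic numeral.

LXIV: L=50, X=10, IV=4
50 + 10 + 4 = 64

64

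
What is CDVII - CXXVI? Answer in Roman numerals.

CDVII = 407
CXXVI = 126
407 - 126 = 281

CCLXXXI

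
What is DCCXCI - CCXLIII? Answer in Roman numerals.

DCCXCI = 791
CCXLIII = 243
791 - 243 = 548

DXLVIII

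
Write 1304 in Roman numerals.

Convert 1304 to Roman numerals:
  1304 contains 1×1000 (M)
  304 contains 3×100 (CCC)
  4 contains 1×4 (IV)

MCCCIV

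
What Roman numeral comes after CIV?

CIV = 104; next is 105

CV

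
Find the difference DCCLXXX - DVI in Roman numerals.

DCCLXXX = 780
DVI = 506
780 - 506 = 274

CCLXXIV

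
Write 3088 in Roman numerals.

Convert 3088 to Roman numerals:
  3088 contains 3×1000 (MMM)
  88 contains 1×50 (L)
  38 contains 3×10 (XXX)
  8 contains 1×5 (V)
  3 contains 3×1 (III)

MMMLXXXVIII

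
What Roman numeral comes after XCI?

XCI = 91; next is 92

XCII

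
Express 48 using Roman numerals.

Convert 48 to Roman numerals:
  48 contains 1×40 (XL)
  8 contains 1×5 (V)
  3 contains 3×1 (III)

XLVIII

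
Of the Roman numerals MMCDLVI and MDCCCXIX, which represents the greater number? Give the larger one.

MMCDLVI = 2456
MDCCCXIX = 1819
2456 is larger

MMCDLVI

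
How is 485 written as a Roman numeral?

Convert 485 to Roman numerals:
  485 contains 1×400 (CD)
  85 contains 1×50 (L)
  35 contains 3×10 (XXX)
  5 contains 1×5 (V)

CDLXXXV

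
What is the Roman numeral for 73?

Convert 73 to Roman numerals:
  73 contains 1×50 (L)
  23 contains 2×10 (XX)
  3 contains 3×1 (III)

LXXIII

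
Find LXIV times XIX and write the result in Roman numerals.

LXIV = 64
XIX = 19
64 × 19 = 1216

MCCXVI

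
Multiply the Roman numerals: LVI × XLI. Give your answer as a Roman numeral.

LVI = 56
XLI = 41
56 × 41 = 2296

MMCCXCVI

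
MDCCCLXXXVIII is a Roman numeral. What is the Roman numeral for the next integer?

MDCCCLXXXVIII = 1888, so the next integer is 1888 + 1 = 1889

MDCCCLXXXIX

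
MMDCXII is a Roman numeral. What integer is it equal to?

MMDCXII: M=1000, M=1000, D=500, C=100, X=10, I=1, I=1
1000 + 1000 + 500 + 100 + 10 + 1 + 1 = 2612

2612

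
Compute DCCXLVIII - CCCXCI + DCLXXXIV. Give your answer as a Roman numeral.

DCCXLVIII = 748, CCCXCI = 391, DCLXXXIV = 684
748 - 391 = 357
357 + 684 = 1041

MXLI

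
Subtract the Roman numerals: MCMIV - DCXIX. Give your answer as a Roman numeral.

MCMIV = 1904
DCXIX = 619
1904 - 619 = 1285

MCCLXXXV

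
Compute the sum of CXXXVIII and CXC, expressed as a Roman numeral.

CXXXVIII = 138
CXC = 190
138 + 190 = 328

CCCXXVIII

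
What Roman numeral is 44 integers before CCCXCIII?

CCCXCIII = 393
393 - 44 = 349

CCCXLIX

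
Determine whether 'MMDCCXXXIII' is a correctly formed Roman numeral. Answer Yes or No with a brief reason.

'MMDCCXXXIII': Check the rules: uses only the symbols I, V, X, L, C, D, M; no symbol is repeated more than three times in a row; V, L and D each appear at most once; no smaller symbol precedes a larger one (values never increase from left to right). Value: M (1000) + M (1000) + D (500) + C (100) + C (100) + X (10) + X (10) + X (10) + I (1) + I (1) + I (1) = 2733. So it is a valid standard Roman numeral.

Yes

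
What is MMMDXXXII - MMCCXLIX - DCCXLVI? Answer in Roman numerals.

MMMDXXXII = 3532, MMCCXLIX = 2249, DCCXLVI = 746
3532 - 2249 = 1283
1283 - 746 = 537

DXXXVII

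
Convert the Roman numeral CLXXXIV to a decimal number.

CLXXXIV: C=100, L=50, X=10, X=10, X=10, IV=4
100 + 50 + 10 + 10 + 10 + 4 = 184

184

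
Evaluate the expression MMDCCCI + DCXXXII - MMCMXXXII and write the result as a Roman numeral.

MMDCCCI = 2801, DCXXXII = 632, MMCMXXXII = 2932
2801 + 632 = 3433
3433 - 2932 = 501

DI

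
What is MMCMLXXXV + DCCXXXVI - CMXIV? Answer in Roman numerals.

MMCMLXXXV = 2985, DCCXXXVI = 736, CMXIV = 914
2985 + 736 = 3721
3721 - 914 = 2807

MMDCCCVII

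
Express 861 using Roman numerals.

Convert 861 to Roman numerals:
  861 contains 1×500 (D)
  361 contains 3×100 (CCC)
  61 contains 1×50 (L)
  11 contains 1×10 (X)
  1 contains 1×1 (I)

DCCCLXI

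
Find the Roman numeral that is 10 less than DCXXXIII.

DCXXXIII = 633
633 - 10 = 623

DCXXIII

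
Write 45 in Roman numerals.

Convert 45 to Roman numerals:
  45 contains 1×40 (XL)
  5 contains 1×5 (V)

XLV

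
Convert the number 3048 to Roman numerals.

Convert 3048 to Roman numerals:
  3048 contains 3×1000 (MMM)
  48 contains 1×40 (XL)
  8 contains 1×5 (V)
  3 contains 3×1 (III)

MMMXLVIII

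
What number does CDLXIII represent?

CDLXIII: CD=400, L=50, X=10, I=1, I=1, I=1
400 + 50 + 10 + 1 + 1 + 1 = 463

463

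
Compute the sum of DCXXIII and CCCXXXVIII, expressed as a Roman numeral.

DCXXIII = 623
CCCXXXVIII = 338
623 + 338 = 961

CMLXI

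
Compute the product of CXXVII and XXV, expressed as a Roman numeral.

CXXVII = 127
XXV = 25
127 × 25 = 3175

MMMCLXXV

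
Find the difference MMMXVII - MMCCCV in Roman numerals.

MMMXVII = 3017
MMCCCV = 2305
3017 - 2305 = 712

DCCXII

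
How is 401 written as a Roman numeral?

Convert 401 to Roman numerals:
  401 contains 1×400 (CD)
  1 contains 1×1 (I)

CDI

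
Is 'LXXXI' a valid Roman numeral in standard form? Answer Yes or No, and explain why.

'LXXXI': Check the rules: uses only the symbols I, V, X, L, C, D, M; no symbol is repeated more than three times in a row; V, L and D each appear at most once; no smaller symbol precedes a larger one (values never increase from left to right). Value: L (50) + X (10) + X (10) + X (10) + I (1) = 81. So it is a valid standard Roman numeral.

Yes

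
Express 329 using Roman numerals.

Convert 329 to Roman numerals:
  329 contains 3×100 (CCC)
  29 contains 2×10 (XX)
  9 contains 1×9 (IX)

CCCXXIX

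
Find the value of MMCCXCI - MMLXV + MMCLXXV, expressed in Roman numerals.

MMCCXCI = 2291, MMLXV = 2065, MMCLXXV = 2175
2291 - 2065 = 226
226 + 2175 = 2401

MMCDI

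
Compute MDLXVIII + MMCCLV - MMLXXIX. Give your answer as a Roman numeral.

MDLXVIII = 1568, MMCCLV = 2255, MMLXXIX = 2079
1568 + 2255 = 3823
3823 - 2079 = 1744

MDCCXLIV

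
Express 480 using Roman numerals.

Convert 480 to Roman numerals:
  480 contains 1×400 (CD)
  80 contains 1×50 (L)
  30 contains 3×10 (XXX)

CDLXXX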